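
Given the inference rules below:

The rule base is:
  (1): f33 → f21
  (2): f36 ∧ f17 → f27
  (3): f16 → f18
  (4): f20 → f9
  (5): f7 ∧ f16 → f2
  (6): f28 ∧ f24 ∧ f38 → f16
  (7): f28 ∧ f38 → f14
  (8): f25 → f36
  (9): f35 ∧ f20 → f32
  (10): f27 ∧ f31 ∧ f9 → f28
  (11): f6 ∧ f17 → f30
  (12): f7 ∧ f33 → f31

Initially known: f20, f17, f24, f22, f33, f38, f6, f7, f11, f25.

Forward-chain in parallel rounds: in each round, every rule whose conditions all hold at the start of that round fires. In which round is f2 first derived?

5

Round 1 — (1), (4), (8), (11), (12), derive f21, f9, f36, f30, f31.
Round 2 — (2), derive f27.
Round 3 — (10), derive f28.
Round 4 — (6), (7), derive f16, f14.
Round 5 — (3), (5), derive f18, f2.
f2 first appears in round 5.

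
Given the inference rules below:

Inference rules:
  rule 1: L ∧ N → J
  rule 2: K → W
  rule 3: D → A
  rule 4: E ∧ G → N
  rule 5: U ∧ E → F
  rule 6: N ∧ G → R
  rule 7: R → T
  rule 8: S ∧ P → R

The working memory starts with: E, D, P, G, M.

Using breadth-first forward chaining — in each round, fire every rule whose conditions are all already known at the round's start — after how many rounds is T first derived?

[1] rule 3 [D → A]; rule 4 [E ∧ G → N]. ⇒ new: A, N.
[2] rule 6 [N ∧ G → R]. ⇒ new: R.
[3] rule 7 [R → T]. ⇒ new: T.
T first appears in round 3.

3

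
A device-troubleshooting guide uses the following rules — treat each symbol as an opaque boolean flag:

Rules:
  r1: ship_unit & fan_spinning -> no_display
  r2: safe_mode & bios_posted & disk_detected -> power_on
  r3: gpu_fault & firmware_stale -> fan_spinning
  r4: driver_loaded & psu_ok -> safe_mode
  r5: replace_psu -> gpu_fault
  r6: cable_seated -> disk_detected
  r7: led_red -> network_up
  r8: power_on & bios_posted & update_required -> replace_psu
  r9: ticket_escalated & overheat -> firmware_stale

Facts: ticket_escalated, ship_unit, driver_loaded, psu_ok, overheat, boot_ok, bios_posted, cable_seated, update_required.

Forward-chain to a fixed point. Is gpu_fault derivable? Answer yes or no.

Round 1 — r4, r6, r9, derive safe_mode, disk_detected, firmware_stale.
Round 2 — r2, derive power_on.
Round 3 — r8, derive replace_psu.
Round 4 — r5, derive gpu_fault.
Round 5 — r3, derive fan_spinning.
Round 6 — r1, derive no_display.
gpu_fault appears in round 4, so it is derivable.

yes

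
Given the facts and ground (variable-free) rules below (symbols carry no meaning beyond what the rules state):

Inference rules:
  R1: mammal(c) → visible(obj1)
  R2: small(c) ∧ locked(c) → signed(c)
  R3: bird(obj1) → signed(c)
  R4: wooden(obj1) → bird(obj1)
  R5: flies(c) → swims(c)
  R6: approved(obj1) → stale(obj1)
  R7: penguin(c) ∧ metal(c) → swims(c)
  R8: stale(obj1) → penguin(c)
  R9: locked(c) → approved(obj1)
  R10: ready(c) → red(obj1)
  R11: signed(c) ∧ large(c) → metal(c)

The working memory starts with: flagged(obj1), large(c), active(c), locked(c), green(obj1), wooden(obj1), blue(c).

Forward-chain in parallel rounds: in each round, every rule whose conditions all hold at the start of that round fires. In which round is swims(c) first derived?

Round 1: R4 [wooden(obj1) → bird(obj1)]; R9 [locked(c) → approved(obj1)]. Adds bird(obj1), approved(obj1).
Round 2: R3 [bird(obj1) → signed(c)]; R6 [approved(obj1) → stale(obj1)]. Adds signed(c), stale(obj1).
Round 3: R8 [stale(obj1) → penguin(c)]; R11 [signed(c) ∧ large(c) → metal(c)]. Adds penguin(c), metal(c).
Round 4: R7 [penguin(c) ∧ metal(c) → swims(c)]. Adds swims(c).
swims(c) first appears in round 4.

4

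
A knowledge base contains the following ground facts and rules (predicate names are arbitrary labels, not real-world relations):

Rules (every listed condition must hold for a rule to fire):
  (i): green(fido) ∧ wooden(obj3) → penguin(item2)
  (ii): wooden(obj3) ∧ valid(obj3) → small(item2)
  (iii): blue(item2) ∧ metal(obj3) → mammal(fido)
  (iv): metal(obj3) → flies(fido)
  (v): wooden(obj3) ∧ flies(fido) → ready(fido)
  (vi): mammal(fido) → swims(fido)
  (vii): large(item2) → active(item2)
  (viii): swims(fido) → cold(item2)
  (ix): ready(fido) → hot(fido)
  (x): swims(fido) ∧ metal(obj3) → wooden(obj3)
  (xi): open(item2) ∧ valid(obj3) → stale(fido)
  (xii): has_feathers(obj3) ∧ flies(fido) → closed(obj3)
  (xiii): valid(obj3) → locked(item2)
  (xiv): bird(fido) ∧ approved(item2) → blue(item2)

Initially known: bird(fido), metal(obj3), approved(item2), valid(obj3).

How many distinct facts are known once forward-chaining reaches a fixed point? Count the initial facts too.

[1] (iv) [metal(obj3) → flies(fido)]; (xiii) [valid(obj3) → locked(item2)]; (xiv) [bird(fido) ∧ approved(item2) → blue(item2)]. ⇒ new: flies(fido), locked(item2), blue(item2).
[2] (iii) [blue(item2) ∧ metal(obj3) → mammal(fido)]. ⇒ new: mammal(fido).
[3] (vi) [mammal(fido) → swims(fido)]. ⇒ new: swims(fido).
[4] (viii) [swims(fido) → cold(item2)]; (x) [swims(fido) ∧ metal(obj3) → wooden(obj3)]. ⇒ new: cold(item2), wooden(obj3).
[5] (ii) [wooden(obj3) ∧ valid(obj3) → small(item2)]; (v) [wooden(obj3) ∧ flies(fido) → ready(fido)]. ⇒ new: small(item2), ready(fido).
[6] (ix) [ready(fido) → hot(fido)]. ⇒ new: hot(fido).
Closure: {approved(item2), bird(fido), blue(item2), cold(item2), flies(fido), hot(fido), locked(item2), mammal(fido), metal(obj3), ready(fido), small(item2), swims(fido), valid(obj3), wooden(obj3)} — 14 facts.

14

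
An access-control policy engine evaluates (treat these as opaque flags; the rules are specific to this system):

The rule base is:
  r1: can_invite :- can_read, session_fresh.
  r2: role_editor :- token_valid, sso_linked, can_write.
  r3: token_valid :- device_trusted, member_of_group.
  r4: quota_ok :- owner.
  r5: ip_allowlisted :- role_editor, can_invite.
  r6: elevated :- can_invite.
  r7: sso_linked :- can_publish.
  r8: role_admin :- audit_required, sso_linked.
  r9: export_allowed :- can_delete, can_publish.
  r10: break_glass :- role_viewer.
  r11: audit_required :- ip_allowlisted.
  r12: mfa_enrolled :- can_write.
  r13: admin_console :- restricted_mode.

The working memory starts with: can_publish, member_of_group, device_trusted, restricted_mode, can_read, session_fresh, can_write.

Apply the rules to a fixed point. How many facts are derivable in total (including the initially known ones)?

Round 1: r1 [can_invite :- can_read, session_fresh.]; r3 [token_valid :- device_trusted, member_of_group.]; r7 [sso_linked :- can_publish.]; r12 [mfa_enrolled :- can_write.]; r13 [admin_console :- restricted_mode.]. Adds can_invite, token_valid, sso_linked, mfa_enrolled, admin_console.
Round 2: r2 [role_editor :- token_valid, sso_linked, can_write.]; r6 [elevated :- can_invite.]. Adds role_editor, elevated.
Round 3: r5 [ip_allowlisted :- role_editor, can_invite.]. Adds ip_allowlisted.
Round 4: r11 [audit_required :- ip_allowlisted.]. Adds audit_required.
Round 5: r8 [role_admin :- audit_required, sso_linked.]. Adds role_admin.
Closure: {admin_console, audit_required, can_invite, can_publish, can_read, can_write, device_trusted, elevated, ip_allowlisted, member_of_group, mfa_enrolled, restricted_mode, role_admin, role_editor, session_fresh, sso_linked, token_valid} — 17 facts.

17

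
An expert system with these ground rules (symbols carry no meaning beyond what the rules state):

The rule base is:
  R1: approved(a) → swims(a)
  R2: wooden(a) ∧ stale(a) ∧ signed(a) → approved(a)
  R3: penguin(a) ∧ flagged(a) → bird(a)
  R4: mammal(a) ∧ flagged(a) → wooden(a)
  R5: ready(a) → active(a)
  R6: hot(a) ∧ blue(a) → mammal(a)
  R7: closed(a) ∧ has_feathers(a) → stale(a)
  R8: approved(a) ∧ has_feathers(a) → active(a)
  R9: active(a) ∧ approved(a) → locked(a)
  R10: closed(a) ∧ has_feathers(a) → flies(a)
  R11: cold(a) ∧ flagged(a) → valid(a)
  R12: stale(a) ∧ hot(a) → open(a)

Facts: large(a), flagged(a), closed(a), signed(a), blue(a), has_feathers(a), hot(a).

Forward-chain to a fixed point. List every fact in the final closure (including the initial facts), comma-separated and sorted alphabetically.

Round 1: R6 [hot(a) ∧ blue(a) → mammal(a)]; R7 [closed(a) ∧ has_feathers(a) → stale(a)]; R10 [closed(a) ∧ has_feathers(a) → flies(a)]. Adds mammal(a), stale(a), flies(a).
Round 2: R4 [mammal(a) ∧ flagged(a) → wooden(a)]; R12 [stale(a) ∧ hot(a) → open(a)]. Adds wooden(a), open(a).
Round 3: R2 [wooden(a) ∧ stale(a) ∧ signed(a) → approved(a)]. Adds approved(a).
Round 4: R1 [approved(a) → swims(a)]; R8 [approved(a) ∧ has_feathers(a) → active(a)]. Adds swims(a), active(a).
Round 5: R9 [active(a) ∧ approved(a) → locked(a)]. Adds locked(a).

active(a), approved(a), blue(a), closed(a), flagged(a), flies(a), has_feathers(a), hot(a), large(a), locked(a), mammal(a), open(a), signed(a), stale(a), swims(a), wooden(a)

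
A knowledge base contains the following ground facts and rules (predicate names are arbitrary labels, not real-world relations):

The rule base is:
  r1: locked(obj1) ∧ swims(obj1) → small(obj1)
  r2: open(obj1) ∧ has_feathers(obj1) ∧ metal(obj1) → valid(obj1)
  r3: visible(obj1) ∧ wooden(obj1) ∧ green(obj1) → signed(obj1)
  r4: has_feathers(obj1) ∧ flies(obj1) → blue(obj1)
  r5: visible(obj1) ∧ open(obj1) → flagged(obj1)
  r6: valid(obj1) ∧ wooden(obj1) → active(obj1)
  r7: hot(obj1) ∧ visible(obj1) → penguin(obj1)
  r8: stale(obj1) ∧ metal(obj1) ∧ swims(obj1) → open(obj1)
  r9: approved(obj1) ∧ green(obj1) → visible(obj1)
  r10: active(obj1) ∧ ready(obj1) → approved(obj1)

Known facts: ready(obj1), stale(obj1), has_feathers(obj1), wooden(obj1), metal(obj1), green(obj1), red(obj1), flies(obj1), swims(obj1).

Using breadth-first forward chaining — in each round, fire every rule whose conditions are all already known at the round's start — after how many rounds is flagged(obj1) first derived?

6

Round 1 fires r4, r8, giving blue(obj1), open(obj1).
Round 2 fires r2, giving valid(obj1).
Round 3 fires r6, giving active(obj1).
Round 4 fires r10, giving approved(obj1).
Round 5 fires r9, giving visible(obj1).
Round 6 fires r3, r5, giving signed(obj1), flagged(obj1).
flagged(obj1) first appears in round 6.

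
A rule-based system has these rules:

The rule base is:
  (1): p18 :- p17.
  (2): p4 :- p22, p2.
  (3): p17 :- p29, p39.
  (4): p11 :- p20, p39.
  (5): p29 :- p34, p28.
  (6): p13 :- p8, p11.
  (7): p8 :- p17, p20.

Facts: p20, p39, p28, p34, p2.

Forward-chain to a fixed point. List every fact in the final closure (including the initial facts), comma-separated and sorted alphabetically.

p11, p13, p17, p18, p2, p20, p28, p29, p34, p39, p8

Round 1: (4) [p11 :- p20, p39.]; (5) [p29 :- p34, p28.]. Adds p11, p29.
Round 2: (3) [p17 :- p29, p39.]. Adds p17.
Round 3: (1) [p18 :- p17.]; (7) [p8 :- p17, p20.]. Adds p18, p8.
Round 4: (6) [p13 :- p8, p11.]. Adds p13.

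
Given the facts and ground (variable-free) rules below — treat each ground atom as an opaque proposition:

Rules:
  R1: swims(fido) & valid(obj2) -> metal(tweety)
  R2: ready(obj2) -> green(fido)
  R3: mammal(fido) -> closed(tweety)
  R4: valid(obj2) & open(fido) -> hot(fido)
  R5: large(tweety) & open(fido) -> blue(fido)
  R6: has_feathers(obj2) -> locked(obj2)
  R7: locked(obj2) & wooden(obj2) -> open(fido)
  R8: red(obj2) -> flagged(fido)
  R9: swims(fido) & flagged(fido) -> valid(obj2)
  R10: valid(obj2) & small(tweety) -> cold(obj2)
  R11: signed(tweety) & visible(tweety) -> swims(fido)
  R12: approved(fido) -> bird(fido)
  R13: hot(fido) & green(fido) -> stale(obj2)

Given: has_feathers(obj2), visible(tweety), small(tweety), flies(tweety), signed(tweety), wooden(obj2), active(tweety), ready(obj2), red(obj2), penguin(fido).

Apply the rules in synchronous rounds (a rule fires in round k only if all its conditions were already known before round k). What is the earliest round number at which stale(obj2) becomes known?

4

Round 1 fires R2, R6, R8, R11, giving green(fido), locked(obj2), flagged(fido), swims(fido).
Round 2 fires R7, R9, giving open(fido), valid(obj2).
Round 3 fires R1, R4, R10, giving metal(tweety), hot(fido), cold(obj2).
Round 4 fires R13, giving stale(obj2).
stale(obj2) first appears in round 4.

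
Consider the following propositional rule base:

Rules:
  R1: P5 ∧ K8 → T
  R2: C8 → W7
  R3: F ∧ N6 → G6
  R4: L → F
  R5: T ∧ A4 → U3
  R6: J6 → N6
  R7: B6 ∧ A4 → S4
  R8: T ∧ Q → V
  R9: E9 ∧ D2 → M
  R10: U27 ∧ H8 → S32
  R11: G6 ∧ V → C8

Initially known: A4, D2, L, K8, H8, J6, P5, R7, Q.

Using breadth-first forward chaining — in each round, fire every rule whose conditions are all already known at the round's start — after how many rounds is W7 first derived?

4

Round 1: R1 [P5 ∧ K8 → T]; R4 [L → F]; R6 [J6 → N6]. Adds T, F, N6.
Round 2: R3 [F ∧ N6 → G6]; R5 [T ∧ A4 → U3]; R8 [T ∧ Q → V]. Adds G6, U3, V.
Round 3: R11 [G6 ∧ V → C8]. Adds C8.
Round 4: R2 [C8 → W7]. Adds W7.
W7 first appears in round 4.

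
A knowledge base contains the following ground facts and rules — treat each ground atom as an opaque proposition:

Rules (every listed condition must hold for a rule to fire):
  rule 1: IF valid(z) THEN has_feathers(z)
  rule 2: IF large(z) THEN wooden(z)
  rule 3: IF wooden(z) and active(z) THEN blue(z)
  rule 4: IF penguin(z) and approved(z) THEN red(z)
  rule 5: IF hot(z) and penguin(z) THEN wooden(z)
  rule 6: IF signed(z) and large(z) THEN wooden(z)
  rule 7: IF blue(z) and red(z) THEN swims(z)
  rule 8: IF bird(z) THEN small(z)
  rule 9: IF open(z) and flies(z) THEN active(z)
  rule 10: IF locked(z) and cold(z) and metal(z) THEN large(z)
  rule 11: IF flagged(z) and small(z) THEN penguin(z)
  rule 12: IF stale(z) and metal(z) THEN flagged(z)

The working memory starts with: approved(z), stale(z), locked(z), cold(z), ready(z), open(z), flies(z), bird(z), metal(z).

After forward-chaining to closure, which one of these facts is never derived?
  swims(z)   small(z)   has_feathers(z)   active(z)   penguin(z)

has_feathers(z)

Round 1: rule 8 [IF bird(z) THEN small(z)]; rule 9 [IF open(z) and flies(z) THEN active(z)]; rule 10 [IF locked(z) and cold(z) and metal(z) THEN large(z)]; rule 12 [IF stale(z) and metal(z) THEN flagged(z)]. New: small(z), active(z), large(z), flagged(z).
Round 2: rule 2 [IF large(z) THEN wooden(z)]; rule 11 [IF flagged(z) and small(z) THEN penguin(z)]. New: wooden(z), penguin(z).
Round 3: rule 3 [IF wooden(z) and active(z) THEN blue(z)]; rule 4 [IF penguin(z) and approved(z) THEN red(z)]. New: blue(z), red(z).
Round 4: rule 7 [IF blue(z) and red(z) THEN swims(z)]. New: swims(z).
Derived: swims(z) (round 4), small(z) (round 1), active(z) (round 1), penguin(z) (round 2). has_feathers(z) never appears in any round.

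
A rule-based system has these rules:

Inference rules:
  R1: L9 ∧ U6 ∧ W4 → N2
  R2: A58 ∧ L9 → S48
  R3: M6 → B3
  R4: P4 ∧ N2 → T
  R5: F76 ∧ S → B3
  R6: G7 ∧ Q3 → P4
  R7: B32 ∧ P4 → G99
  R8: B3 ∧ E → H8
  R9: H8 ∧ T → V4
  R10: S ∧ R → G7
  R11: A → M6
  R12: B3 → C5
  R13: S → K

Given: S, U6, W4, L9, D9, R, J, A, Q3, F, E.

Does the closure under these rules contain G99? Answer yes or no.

Round 1 fires R1, R10, R11, R13, giving N2, G7, M6, K.
Round 2 fires R3, R6, giving B3, P4.
Round 3 fires R4, R8, R12, giving T, H8, C5.
Round 4 fires R9, giving V4.
Fixed point reached. G99 is concluded only by R7; R7 needs B32 (never derived).

no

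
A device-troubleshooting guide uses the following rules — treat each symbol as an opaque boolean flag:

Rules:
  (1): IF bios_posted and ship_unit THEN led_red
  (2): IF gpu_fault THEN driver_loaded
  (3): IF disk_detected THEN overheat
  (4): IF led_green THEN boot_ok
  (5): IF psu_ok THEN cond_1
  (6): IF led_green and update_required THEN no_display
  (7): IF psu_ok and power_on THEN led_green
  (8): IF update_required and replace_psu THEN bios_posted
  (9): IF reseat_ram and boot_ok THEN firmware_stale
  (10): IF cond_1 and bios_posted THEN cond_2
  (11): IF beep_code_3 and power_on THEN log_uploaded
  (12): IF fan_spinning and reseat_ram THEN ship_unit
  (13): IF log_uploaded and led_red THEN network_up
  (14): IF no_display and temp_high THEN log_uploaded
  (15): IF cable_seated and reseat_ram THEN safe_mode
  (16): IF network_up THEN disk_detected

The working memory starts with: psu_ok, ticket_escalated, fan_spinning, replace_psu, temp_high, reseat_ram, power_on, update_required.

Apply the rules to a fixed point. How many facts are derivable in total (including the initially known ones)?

21

Round 1: (5) [IF psu_ok THEN cond_1]; (7) [IF psu_ok and power_on THEN led_green]; (8) [IF update_required and replace_psu THEN bios_posted]; (12) [IF fan_spinning and reseat_ram THEN ship_unit]. Adds cond_1, led_green, bios_posted, ship_unit.
Round 2: (1) [IF bios_posted and ship_unit THEN led_red]; (4) [IF led_green THEN boot_ok]; (6) [IF led_green and update_required THEN no_display]; (10) [IF cond_1 and bios_posted THEN cond_2]. Adds led_red, boot_ok, no_display, cond_2.
Round 3: (9) [IF reseat_ram and boot_ok THEN firmware_stale]; (14) [IF no_display and temp_high THEN log_uploaded]. Adds firmware_stale, log_uploaded.
Round 4: (13) [IF log_uploaded and led_red THEN network_up]. Adds network_up.
Round 5: (16) [IF network_up THEN disk_detected]. Adds disk_detected.
Round 6: (3) [IF disk_detected THEN overheat]. Adds overheat.
Closure: {bios_posted, boot_ok, cond_1, cond_2, disk_detected, fan_spinning, firmware_stale, led_green, led_red, log_uploaded, network_up, no_display, overheat, power_on, psu_ok, replace_psu, reseat_ram, ship_unit, temp_high, ticket_escalated, update_required} — 21 facts.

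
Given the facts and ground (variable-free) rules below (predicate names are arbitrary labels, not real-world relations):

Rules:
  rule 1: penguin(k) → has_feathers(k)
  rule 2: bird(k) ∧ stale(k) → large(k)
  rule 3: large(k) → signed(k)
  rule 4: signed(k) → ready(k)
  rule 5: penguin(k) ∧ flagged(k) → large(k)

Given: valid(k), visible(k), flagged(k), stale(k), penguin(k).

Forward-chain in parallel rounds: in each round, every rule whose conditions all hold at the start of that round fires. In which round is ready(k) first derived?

3

Round 1 fires rule 1, rule 5, giving has_feathers(k), large(k).
Round 2 fires rule 3, giving signed(k).
Round 3 fires rule 4, giving ready(k).
ready(k) first appears in round 3.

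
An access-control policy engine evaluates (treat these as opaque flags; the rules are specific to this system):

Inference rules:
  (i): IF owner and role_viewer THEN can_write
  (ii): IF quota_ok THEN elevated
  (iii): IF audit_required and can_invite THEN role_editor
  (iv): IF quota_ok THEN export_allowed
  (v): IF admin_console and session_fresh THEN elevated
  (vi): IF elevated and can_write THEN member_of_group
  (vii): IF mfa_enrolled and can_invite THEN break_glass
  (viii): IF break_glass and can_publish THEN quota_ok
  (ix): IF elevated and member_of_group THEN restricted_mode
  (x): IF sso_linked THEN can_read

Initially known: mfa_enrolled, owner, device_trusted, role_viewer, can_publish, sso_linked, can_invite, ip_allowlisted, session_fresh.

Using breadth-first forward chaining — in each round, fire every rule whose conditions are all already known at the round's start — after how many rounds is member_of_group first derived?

4

Round 1: (i) [IF owner and role_viewer THEN can_write]; (vii) [IF mfa_enrolled and can_invite THEN break_glass]; (x) [IF sso_linked THEN can_read]. New: can_write, break_glass, can_read.
Round 2: (viii) [IF break_glass and can_publish THEN quota_ok]. New: quota_ok.
Round 3: (ii) [IF quota_ok THEN elevated]; (iv) [IF quota_ok THEN export_allowed]. New: elevated, export_allowed.
Round 4: (vi) [IF elevated and can_write THEN member_of_group]. New: member_of_group.
member_of_group first appears in round 4.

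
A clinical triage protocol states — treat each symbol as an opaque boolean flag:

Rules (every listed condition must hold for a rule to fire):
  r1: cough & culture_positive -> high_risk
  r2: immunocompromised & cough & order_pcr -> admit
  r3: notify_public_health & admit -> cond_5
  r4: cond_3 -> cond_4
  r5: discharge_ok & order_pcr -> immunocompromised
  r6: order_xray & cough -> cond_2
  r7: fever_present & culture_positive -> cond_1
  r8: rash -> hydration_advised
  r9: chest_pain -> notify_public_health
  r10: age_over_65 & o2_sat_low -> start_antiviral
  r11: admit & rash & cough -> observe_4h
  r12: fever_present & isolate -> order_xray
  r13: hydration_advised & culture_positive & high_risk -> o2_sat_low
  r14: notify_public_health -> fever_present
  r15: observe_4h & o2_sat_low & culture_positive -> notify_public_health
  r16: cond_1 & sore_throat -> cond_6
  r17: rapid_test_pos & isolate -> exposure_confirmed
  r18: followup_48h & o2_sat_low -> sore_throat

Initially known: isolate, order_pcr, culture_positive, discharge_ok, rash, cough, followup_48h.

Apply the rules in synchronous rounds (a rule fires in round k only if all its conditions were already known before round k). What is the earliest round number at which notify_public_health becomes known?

4

Round 1: r1 [cough & culture_positive -> high_risk]; r5 [discharge_ok & order_pcr -> immunocompromised]; r8 [rash -> hydration_advised]. Adds high_risk, immunocompromised, hydration_advised.
Round 2: r2 [immunocompromised & cough & order_pcr -> admit]; r13 [hydration_advised & culture_positive & high_risk -> o2_sat_low]. Adds admit, o2_sat_low.
Round 3: r11 [admit & rash & cough -> observe_4h]; r18 [followup_48h & o2_sat_low -> sore_throat]. Adds observe_4h, sore_throat.
Round 4: r15 [observe_4h & o2_sat_low & culture_positive -> notify_public_health]. Adds notify_public_health.
notify_public_health first appears in round 4.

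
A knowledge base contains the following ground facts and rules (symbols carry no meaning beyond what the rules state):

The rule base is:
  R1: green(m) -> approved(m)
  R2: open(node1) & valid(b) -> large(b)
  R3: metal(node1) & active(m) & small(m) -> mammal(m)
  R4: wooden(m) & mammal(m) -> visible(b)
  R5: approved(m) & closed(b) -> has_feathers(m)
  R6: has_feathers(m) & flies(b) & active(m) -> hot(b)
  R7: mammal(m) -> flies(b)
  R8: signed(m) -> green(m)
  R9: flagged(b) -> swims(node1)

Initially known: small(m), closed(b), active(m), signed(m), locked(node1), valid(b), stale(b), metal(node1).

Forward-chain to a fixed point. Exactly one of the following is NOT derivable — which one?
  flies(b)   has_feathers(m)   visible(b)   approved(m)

visible(b)

Round 1 — R3, R8, derive mammal(m), green(m).
Round 2 — R1, R7, derive approved(m), flies(b).
Round 3 — R5, derive has_feathers(m).
Round 4 — R6, derive hot(b).
Derived: has_feathers(m) (round 3), flies(b) (round 2), approved(m) (round 2). visible(b) never appears in any round.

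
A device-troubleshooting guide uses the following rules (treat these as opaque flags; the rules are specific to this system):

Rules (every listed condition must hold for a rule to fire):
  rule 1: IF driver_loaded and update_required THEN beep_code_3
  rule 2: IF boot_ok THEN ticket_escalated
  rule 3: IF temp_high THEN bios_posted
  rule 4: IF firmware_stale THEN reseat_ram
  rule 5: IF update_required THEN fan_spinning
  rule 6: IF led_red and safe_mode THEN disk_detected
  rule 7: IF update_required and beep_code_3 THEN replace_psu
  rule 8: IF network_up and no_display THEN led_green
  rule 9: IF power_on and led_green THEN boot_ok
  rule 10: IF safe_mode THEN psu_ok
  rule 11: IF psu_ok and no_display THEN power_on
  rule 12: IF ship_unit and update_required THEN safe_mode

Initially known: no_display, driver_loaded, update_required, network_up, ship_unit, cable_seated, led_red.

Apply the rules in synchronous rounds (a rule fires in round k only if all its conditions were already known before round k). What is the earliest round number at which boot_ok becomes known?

4

Round 1: rule 1 [IF driver_loaded and update_required THEN beep_code_3]; rule 5 [IF update_required THEN fan_spinning]; rule 8 [IF network_up and no_display THEN led_green]; rule 12 [IF ship_unit and update_required THEN safe_mode]. Adds beep_code_3, fan_spinning, led_green, safe_mode.
Round 2: rule 6 [IF led_red and safe_mode THEN disk_detected]; rule 7 [IF update_required and beep_code_3 THEN replace_psu]; rule 10 [IF safe_mode THEN psu_ok]. Adds disk_detected, replace_psu, psu_ok.
Round 3: rule 11 [IF psu_ok and no_display THEN power_on]. Adds power_on.
Round 4: rule 9 [IF power_on and led_green THEN boot_ok]. Adds boot_ok.
boot_ok first appears in round 4.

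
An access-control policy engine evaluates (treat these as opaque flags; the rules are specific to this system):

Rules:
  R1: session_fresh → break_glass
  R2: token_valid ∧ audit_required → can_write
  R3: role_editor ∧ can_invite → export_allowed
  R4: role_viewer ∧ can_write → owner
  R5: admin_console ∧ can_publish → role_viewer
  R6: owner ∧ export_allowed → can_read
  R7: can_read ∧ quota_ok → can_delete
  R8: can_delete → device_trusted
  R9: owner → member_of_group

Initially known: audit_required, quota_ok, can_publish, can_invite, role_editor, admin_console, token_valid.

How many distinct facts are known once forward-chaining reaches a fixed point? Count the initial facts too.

Round 1 fires R2, R3, R5, giving can_write, export_allowed, role_viewer.
Round 2 fires R4, giving owner.
Round 3 fires R6, R9, giving can_read, member_of_group.
Round 4 fires R7, giving can_delete.
Round 5 fires R8, giving device_trusted.
Closure: {admin_console, audit_required, can_delete, can_invite, can_publish, can_read, can_write, device_trusted, export_allowed, member_of_group, owner, quota_ok, role_editor, role_viewer, token_valid} — 15 facts.

15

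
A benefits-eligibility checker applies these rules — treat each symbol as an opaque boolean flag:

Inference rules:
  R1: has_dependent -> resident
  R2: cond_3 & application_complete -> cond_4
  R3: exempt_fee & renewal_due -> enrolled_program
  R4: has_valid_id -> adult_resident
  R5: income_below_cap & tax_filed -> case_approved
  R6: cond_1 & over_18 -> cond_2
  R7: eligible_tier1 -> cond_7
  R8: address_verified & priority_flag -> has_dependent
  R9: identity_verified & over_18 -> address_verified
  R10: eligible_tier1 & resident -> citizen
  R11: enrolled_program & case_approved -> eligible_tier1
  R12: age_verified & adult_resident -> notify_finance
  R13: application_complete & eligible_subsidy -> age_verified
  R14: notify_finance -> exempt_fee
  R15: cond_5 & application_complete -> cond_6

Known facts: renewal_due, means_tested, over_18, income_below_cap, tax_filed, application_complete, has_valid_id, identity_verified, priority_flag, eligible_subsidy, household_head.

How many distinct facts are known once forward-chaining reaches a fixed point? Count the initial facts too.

23

Round 1 fires R4, R5, R9, R13, giving adult_resident, case_approved, address_verified, age_verified.
Round 2 fires R8, R12, giving has_dependent, notify_finance.
Round 3 fires R1, R14, giving resident, exempt_fee.
Round 4 fires R3, giving enrolled_program.
Round 5 fires R11, giving eligible_tier1.
Round 6 fires R7, R10, giving cond_7, citizen.
Closure: {address_verified, adult_resident, age_verified, application_complete, case_approved, citizen, cond_7, eligible_subsidy, eligible_tier1, enrolled_program, exempt_fee, has_dependent, has_valid_id, household_head, identity_verified, income_below_cap, means_tested, notify_finance, over_18, priority_flag, renewal_due, resident, tax_filed} — 23 facts.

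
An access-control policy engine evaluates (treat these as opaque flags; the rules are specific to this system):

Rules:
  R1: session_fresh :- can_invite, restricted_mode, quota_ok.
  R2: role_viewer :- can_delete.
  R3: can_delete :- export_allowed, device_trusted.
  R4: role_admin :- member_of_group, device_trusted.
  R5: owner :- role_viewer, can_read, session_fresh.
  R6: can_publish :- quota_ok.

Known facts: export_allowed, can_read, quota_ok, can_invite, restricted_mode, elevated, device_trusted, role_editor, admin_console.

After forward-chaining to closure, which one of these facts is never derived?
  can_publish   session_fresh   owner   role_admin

role_admin

Round 1: R1 [session_fresh :- can_invite, restricted_mode, quota_ok.]; R3 [can_delete :- export_allowed, device_trusted.]; R6 [can_publish :- quota_ok.]. New: session_fresh, can_delete, can_publish.
Round 2: R2 [role_viewer :- can_delete.]. New: role_viewer.
Round 3: R5 [owner :- role_viewer, can_read, session_fresh.]. New: owner.
Derived: session_fresh (round 1), owner (round 3), can_publish (round 1). role_admin never appears in any round.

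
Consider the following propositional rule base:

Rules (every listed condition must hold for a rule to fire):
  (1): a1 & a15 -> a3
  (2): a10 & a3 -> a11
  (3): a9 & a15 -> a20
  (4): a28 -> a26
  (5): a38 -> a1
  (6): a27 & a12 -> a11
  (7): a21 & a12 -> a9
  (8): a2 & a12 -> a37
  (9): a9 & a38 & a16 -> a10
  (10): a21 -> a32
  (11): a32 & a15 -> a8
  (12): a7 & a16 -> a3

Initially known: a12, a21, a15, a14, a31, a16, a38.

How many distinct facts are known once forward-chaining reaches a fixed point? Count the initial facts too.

15

Round 1: (5) [a38 -> a1]; (7) [a21 & a12 -> a9]; (10) [a21 -> a32]. Adds a1, a9, a32.
Round 2: (1) [a1 & a15 -> a3]; (3) [a9 & a15 -> a20]; (9) [a9 & a38 & a16 -> a10]; (11) [a32 & a15 -> a8]. Adds a3, a20, a10, a8.
Round 3: (2) [a10 & a3 -> a11]. Adds a11.
Closure: {a1, a10, a11, a12, a14, a15, a16, a20, a21, a3, a31, a32, a38, a8, a9} — 15 facts.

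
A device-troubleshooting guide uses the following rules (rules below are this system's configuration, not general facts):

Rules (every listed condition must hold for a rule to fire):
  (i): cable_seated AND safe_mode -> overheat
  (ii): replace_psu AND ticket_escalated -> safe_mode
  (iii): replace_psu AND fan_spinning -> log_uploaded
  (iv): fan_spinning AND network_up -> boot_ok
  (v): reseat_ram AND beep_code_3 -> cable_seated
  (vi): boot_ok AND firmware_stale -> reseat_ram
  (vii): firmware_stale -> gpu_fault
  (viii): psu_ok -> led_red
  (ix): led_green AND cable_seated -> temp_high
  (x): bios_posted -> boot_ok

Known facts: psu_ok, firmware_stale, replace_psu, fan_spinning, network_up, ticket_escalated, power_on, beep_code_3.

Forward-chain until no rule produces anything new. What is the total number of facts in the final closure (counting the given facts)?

Round 1 — (ii), (iii), (iv), (vii), (viii), derive safe_mode, log_uploaded, boot_ok, gpu_fault, led_red.
Round 2 — (vi), derive reseat_ram.
Round 3 — (v), derive cable_seated.
Round 4 — (i), derive overheat.
Closure: {beep_code_3, boot_ok, cable_seated, fan_spinning, firmware_stale, gpu_fault, led_red, log_uploaded, network_up, overheat, power_on, psu_ok, replace_psu, reseat_ram, safe_mode, ticket_escalated} — 16 facts.

16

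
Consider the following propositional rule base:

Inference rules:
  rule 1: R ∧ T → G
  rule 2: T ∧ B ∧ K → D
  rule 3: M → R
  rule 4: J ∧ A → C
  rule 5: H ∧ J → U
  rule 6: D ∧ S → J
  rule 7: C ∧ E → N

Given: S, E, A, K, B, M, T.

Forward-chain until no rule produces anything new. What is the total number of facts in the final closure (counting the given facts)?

13

Round 1 fires rule 2, rule 3, giving D, R.
Round 2 fires rule 1, rule 6, giving G, J.
Round 3 fires rule 4, giving C.
Round 4 fires rule 7, giving N.
Closure: {A, B, C, D, E, G, J, K, M, N, R, S, T} — 13 facts.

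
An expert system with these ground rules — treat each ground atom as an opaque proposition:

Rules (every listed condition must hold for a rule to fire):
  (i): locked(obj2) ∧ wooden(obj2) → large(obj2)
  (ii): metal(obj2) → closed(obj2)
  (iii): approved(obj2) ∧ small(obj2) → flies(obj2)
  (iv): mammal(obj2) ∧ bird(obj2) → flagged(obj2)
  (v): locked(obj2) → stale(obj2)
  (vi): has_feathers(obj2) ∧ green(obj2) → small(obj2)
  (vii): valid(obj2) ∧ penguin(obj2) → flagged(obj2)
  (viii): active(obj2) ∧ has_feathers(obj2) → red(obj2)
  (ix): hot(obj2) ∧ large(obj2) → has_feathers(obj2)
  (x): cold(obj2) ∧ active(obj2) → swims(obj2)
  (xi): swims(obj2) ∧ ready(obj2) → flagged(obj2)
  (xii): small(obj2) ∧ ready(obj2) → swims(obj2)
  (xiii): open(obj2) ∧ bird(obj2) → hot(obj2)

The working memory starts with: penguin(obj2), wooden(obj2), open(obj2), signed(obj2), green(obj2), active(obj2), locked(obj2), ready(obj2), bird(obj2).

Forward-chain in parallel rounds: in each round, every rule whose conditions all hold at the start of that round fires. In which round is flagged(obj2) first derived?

5

Round 1 — (i), (v), (xiii), derive large(obj2), stale(obj2), hot(obj2).
Round 2 — (ix), derive has_feathers(obj2).
Round 3 — (vi), (viii), derive small(obj2), red(obj2).
Round 4 — (xii), derive swims(obj2).
Round 5 — (xi), derive flagged(obj2).
flagged(obj2) first appears in round 5.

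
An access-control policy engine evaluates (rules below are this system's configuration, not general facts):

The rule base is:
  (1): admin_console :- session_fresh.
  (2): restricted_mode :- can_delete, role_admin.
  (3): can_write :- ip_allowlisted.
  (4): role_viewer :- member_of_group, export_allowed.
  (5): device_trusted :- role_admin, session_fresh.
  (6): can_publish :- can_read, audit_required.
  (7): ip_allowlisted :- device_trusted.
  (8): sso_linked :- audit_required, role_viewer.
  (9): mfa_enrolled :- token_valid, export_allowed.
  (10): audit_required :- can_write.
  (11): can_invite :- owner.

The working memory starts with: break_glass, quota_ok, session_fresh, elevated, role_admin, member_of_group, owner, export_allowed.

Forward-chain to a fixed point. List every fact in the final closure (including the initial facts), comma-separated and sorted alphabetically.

admin_console, audit_required, break_glass, can_invite, can_write, device_trusted, elevated, export_allowed, ip_allowlisted, member_of_group, owner, quota_ok, role_admin, role_viewer, session_fresh, sso_linked

Round 1 fires (1), (4), (5), (11), giving admin_console, role_viewer, device_trusted, can_invite.
Round 2 fires (7), giving ip_allowlisted.
Round 3 fires (3), giving can_write.
Round 4 fires (10), giving audit_required.
Round 5 fires (8), giving sso_linked.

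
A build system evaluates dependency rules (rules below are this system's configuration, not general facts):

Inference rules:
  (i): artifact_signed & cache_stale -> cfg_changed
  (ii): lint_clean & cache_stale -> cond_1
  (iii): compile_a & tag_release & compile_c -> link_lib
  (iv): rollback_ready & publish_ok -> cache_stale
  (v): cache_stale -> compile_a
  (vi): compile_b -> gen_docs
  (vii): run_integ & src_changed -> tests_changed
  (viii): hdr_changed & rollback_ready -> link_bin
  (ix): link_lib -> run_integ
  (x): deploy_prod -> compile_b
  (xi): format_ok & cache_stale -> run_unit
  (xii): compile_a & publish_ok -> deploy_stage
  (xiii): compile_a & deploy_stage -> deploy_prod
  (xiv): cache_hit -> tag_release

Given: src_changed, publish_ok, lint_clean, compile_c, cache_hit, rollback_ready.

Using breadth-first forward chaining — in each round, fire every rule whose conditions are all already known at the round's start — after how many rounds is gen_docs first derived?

6

Round 1 — (iv), (xiv), derive cache_stale, tag_release.
Round 2 — (ii), (v), derive cond_1, compile_a.
Round 3 — (iii), (xii), derive link_lib, deploy_stage.
Round 4 — (ix), (xiii), derive run_integ, deploy_prod.
Round 5 — (vii), (x), derive tests_changed, compile_b.
Round 6 — (vi), derive gen_docs.
gen_docs first appears in round 6.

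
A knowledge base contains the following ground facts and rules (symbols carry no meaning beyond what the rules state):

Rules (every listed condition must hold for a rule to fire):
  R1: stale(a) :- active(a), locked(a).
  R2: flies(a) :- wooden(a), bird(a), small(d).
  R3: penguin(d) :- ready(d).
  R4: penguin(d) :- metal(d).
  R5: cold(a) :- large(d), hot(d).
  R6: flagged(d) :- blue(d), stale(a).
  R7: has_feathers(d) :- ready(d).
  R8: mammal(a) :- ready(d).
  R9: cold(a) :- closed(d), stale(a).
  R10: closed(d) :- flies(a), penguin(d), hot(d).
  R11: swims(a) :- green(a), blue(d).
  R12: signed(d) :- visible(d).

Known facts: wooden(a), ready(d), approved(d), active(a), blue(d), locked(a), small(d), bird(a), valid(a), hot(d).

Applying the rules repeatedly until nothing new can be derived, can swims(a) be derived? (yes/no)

no

Round 1: R1 [stale(a) :- active(a), locked(a).]; R2 [flies(a) :- wooden(a), bird(a), small(d).]; R3 [penguin(d) :- ready(d).]; R7 [has_feathers(d) :- ready(d).]; R8 [mammal(a) :- ready(d).]. New: stale(a), flies(a), penguin(d), has_feathers(d), mammal(a).
Round 2: R6 [flagged(d) :- blue(d), stale(a).]; R10 [closed(d) :- flies(a), penguin(d), hot(d).]. New: flagged(d), closed(d).
Round 3: R9 [cold(a) :- closed(d), stale(a).]. New: cold(a).
Fixed point reached. swims(a) is concluded only by R11; R11 needs green(a) (never derived).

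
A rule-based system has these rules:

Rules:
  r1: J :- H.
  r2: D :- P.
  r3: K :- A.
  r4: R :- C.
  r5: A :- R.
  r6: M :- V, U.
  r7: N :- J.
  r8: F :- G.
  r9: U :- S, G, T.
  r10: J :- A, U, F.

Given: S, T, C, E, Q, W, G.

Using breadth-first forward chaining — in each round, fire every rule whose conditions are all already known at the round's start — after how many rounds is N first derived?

Round 1: r4 [R :- C.]; r8 [F :- G.]; r9 [U :- S, G, T.]. Adds R, F, U.
Round 2: r5 [A :- R.]. Adds A.
Round 3: r3 [K :- A.]; r10 [J :- A, U, F.]. Adds K, J.
Round 4: r7 [N :- J.]. Adds N.
N first appears in round 4.

4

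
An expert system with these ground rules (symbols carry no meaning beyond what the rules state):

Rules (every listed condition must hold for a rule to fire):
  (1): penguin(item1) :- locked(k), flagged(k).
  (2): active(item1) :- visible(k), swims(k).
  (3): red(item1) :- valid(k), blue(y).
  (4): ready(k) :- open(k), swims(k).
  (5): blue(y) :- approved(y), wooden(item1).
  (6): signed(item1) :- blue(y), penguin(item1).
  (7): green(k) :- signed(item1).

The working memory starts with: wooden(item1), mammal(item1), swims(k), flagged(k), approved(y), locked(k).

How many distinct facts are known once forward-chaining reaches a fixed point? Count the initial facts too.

Round 1 fires (1), (5), giving penguin(item1), blue(y).
Round 2 fires (6), giving signed(item1).
Round 3 fires (7), giving green(k).
Closure: {approved(y), blue(y), flagged(k), green(k), locked(k), mammal(item1), penguin(item1), signed(item1), swims(k), wooden(item1)} — 10 facts.

10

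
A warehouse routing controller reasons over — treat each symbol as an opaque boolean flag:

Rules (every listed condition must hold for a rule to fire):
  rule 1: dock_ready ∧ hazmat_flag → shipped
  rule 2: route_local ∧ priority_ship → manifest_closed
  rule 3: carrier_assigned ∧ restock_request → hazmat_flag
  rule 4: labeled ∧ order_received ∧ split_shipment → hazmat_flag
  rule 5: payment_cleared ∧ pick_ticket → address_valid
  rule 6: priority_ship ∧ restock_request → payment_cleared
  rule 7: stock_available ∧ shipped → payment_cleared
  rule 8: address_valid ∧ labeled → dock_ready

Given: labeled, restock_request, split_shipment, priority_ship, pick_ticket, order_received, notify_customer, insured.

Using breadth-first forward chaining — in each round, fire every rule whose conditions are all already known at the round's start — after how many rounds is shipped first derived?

[1] rule 4 [labeled ∧ order_received ∧ split_shipment → hazmat_flag]; rule 6 [priority_ship ∧ restock_request → payment_cleared]. ⇒ new: hazmat_flag, payment_cleared.
[2] rule 5 [payment_cleared ∧ pick_ticket → address_valid]. ⇒ new: address_valid.
[3] rule 8 [address_valid ∧ labeled → dock_ready]. ⇒ new: dock_ready.
[4] rule 1 [dock_ready ∧ hazmat_flag → shipped]. ⇒ new: shipped.
shipped first appears in round 4.

4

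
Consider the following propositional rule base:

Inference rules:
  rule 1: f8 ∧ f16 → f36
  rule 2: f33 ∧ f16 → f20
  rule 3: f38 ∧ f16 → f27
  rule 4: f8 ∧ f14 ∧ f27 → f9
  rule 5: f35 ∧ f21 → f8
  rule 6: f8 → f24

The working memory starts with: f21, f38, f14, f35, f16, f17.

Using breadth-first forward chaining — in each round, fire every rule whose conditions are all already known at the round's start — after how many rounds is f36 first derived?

Round 1: rule 3 [f38 ∧ f16 → f27]; rule 5 [f35 ∧ f21 → f8]. New: f27, f8.
Round 2: rule 1 [f8 ∧ f16 → f36]; rule 4 [f8 ∧ f14 ∧ f27 → f9]; rule 6 [f8 → f24]. New: f36, f9, f24.
f36 first appears in round 2.

2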